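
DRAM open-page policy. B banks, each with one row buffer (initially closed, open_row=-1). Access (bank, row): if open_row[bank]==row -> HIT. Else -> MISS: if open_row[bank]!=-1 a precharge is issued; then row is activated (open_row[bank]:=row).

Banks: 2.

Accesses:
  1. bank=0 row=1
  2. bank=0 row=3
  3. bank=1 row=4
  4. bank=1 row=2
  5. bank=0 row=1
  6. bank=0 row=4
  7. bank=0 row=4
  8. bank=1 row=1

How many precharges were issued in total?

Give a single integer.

Answer: 5

Derivation:
Acc 1: bank0 row1 -> MISS (open row1); precharges=0
Acc 2: bank0 row3 -> MISS (open row3); precharges=1
Acc 3: bank1 row4 -> MISS (open row4); precharges=1
Acc 4: bank1 row2 -> MISS (open row2); precharges=2
Acc 5: bank0 row1 -> MISS (open row1); precharges=3
Acc 6: bank0 row4 -> MISS (open row4); precharges=4
Acc 7: bank0 row4 -> HIT
Acc 8: bank1 row1 -> MISS (open row1); precharges=5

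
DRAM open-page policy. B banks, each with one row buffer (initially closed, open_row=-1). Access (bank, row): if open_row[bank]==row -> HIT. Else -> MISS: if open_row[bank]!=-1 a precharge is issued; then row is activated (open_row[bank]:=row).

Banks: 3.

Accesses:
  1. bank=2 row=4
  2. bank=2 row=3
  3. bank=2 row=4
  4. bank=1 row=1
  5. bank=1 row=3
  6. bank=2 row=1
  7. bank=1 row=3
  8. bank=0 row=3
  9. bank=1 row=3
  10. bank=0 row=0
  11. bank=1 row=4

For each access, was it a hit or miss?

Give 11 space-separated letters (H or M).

Acc 1: bank2 row4 -> MISS (open row4); precharges=0
Acc 2: bank2 row3 -> MISS (open row3); precharges=1
Acc 3: bank2 row4 -> MISS (open row4); precharges=2
Acc 4: bank1 row1 -> MISS (open row1); precharges=2
Acc 5: bank1 row3 -> MISS (open row3); precharges=3
Acc 6: bank2 row1 -> MISS (open row1); precharges=4
Acc 7: bank1 row3 -> HIT
Acc 8: bank0 row3 -> MISS (open row3); precharges=4
Acc 9: bank1 row3 -> HIT
Acc 10: bank0 row0 -> MISS (open row0); precharges=5
Acc 11: bank1 row4 -> MISS (open row4); precharges=6

Answer: M M M M M M H M H M M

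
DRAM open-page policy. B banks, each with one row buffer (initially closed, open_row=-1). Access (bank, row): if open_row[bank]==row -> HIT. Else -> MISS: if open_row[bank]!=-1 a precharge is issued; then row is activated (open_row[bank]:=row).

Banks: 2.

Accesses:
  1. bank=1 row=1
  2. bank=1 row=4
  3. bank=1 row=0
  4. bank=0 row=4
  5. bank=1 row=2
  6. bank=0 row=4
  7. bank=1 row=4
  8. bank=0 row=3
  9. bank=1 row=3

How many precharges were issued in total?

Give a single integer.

Acc 1: bank1 row1 -> MISS (open row1); precharges=0
Acc 2: bank1 row4 -> MISS (open row4); precharges=1
Acc 3: bank1 row0 -> MISS (open row0); precharges=2
Acc 4: bank0 row4 -> MISS (open row4); precharges=2
Acc 5: bank1 row2 -> MISS (open row2); precharges=3
Acc 6: bank0 row4 -> HIT
Acc 7: bank1 row4 -> MISS (open row4); precharges=4
Acc 8: bank0 row3 -> MISS (open row3); precharges=5
Acc 9: bank1 row3 -> MISS (open row3); precharges=6

Answer: 6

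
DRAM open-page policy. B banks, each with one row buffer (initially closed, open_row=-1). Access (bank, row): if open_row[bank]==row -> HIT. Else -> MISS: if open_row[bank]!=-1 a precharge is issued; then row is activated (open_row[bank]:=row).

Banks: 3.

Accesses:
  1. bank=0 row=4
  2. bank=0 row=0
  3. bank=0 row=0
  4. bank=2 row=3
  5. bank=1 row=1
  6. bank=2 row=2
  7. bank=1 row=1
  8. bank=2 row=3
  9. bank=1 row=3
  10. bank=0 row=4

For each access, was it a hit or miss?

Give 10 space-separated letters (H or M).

Answer: M M H M M M H M M M

Derivation:
Acc 1: bank0 row4 -> MISS (open row4); precharges=0
Acc 2: bank0 row0 -> MISS (open row0); precharges=1
Acc 3: bank0 row0 -> HIT
Acc 4: bank2 row3 -> MISS (open row3); precharges=1
Acc 5: bank1 row1 -> MISS (open row1); precharges=1
Acc 6: bank2 row2 -> MISS (open row2); precharges=2
Acc 7: bank1 row1 -> HIT
Acc 8: bank2 row3 -> MISS (open row3); precharges=3
Acc 9: bank1 row3 -> MISS (open row3); precharges=4
Acc 10: bank0 row4 -> MISS (open row4); precharges=5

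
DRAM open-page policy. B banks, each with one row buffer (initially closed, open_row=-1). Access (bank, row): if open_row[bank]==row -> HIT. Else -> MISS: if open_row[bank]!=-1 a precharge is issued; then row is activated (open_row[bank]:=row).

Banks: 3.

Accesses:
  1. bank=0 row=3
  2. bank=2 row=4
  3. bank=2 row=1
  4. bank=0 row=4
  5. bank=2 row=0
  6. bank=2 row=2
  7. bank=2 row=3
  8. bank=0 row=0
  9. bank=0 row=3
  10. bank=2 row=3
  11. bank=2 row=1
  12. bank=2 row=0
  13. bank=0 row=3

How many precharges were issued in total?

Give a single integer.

Answer: 9

Derivation:
Acc 1: bank0 row3 -> MISS (open row3); precharges=0
Acc 2: bank2 row4 -> MISS (open row4); precharges=0
Acc 3: bank2 row1 -> MISS (open row1); precharges=1
Acc 4: bank0 row4 -> MISS (open row4); precharges=2
Acc 5: bank2 row0 -> MISS (open row0); precharges=3
Acc 6: bank2 row2 -> MISS (open row2); precharges=4
Acc 7: bank2 row3 -> MISS (open row3); precharges=5
Acc 8: bank0 row0 -> MISS (open row0); precharges=6
Acc 9: bank0 row3 -> MISS (open row3); precharges=7
Acc 10: bank2 row3 -> HIT
Acc 11: bank2 row1 -> MISS (open row1); precharges=8
Acc 12: bank2 row0 -> MISS (open row0); precharges=9
Acc 13: bank0 row3 -> HIT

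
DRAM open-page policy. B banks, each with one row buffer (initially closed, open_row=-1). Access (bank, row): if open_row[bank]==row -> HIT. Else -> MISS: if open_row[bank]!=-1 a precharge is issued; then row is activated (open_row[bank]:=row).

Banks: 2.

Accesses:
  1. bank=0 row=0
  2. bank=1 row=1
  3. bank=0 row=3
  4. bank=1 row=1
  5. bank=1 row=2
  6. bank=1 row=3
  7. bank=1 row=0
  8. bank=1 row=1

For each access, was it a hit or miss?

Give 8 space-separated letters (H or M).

Acc 1: bank0 row0 -> MISS (open row0); precharges=0
Acc 2: bank1 row1 -> MISS (open row1); precharges=0
Acc 3: bank0 row3 -> MISS (open row3); precharges=1
Acc 4: bank1 row1 -> HIT
Acc 5: bank1 row2 -> MISS (open row2); precharges=2
Acc 6: bank1 row3 -> MISS (open row3); precharges=3
Acc 7: bank1 row0 -> MISS (open row0); precharges=4
Acc 8: bank1 row1 -> MISS (open row1); precharges=5

Answer: M M M H M M M M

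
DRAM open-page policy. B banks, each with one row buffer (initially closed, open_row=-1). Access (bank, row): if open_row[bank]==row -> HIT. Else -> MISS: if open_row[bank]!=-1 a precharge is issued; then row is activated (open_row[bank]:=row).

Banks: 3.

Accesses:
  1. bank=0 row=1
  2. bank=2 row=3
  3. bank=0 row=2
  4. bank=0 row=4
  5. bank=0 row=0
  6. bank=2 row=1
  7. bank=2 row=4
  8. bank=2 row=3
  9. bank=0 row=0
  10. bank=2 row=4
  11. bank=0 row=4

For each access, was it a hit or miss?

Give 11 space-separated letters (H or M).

Answer: M M M M M M M M H M M

Derivation:
Acc 1: bank0 row1 -> MISS (open row1); precharges=0
Acc 2: bank2 row3 -> MISS (open row3); precharges=0
Acc 3: bank0 row2 -> MISS (open row2); precharges=1
Acc 4: bank0 row4 -> MISS (open row4); precharges=2
Acc 5: bank0 row0 -> MISS (open row0); precharges=3
Acc 6: bank2 row1 -> MISS (open row1); precharges=4
Acc 7: bank2 row4 -> MISS (open row4); precharges=5
Acc 8: bank2 row3 -> MISS (open row3); precharges=6
Acc 9: bank0 row0 -> HIT
Acc 10: bank2 row4 -> MISS (open row4); precharges=7
Acc 11: bank0 row4 -> MISS (open row4); precharges=8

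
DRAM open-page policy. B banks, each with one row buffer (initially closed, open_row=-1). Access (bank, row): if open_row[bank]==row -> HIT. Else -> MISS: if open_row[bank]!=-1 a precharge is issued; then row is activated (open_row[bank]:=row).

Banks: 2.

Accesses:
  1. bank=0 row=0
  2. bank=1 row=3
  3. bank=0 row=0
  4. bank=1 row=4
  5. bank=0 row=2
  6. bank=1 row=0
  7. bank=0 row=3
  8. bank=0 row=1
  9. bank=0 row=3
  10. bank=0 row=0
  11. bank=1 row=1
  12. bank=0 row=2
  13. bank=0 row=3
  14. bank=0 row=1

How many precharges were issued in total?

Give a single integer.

Answer: 11

Derivation:
Acc 1: bank0 row0 -> MISS (open row0); precharges=0
Acc 2: bank1 row3 -> MISS (open row3); precharges=0
Acc 3: bank0 row0 -> HIT
Acc 4: bank1 row4 -> MISS (open row4); precharges=1
Acc 5: bank0 row2 -> MISS (open row2); precharges=2
Acc 6: bank1 row0 -> MISS (open row0); precharges=3
Acc 7: bank0 row3 -> MISS (open row3); precharges=4
Acc 8: bank0 row1 -> MISS (open row1); precharges=5
Acc 9: bank0 row3 -> MISS (open row3); precharges=6
Acc 10: bank0 row0 -> MISS (open row0); precharges=7
Acc 11: bank1 row1 -> MISS (open row1); precharges=8
Acc 12: bank0 row2 -> MISS (open row2); precharges=9
Acc 13: bank0 row3 -> MISS (open row3); precharges=10
Acc 14: bank0 row1 -> MISS (open row1); precharges=11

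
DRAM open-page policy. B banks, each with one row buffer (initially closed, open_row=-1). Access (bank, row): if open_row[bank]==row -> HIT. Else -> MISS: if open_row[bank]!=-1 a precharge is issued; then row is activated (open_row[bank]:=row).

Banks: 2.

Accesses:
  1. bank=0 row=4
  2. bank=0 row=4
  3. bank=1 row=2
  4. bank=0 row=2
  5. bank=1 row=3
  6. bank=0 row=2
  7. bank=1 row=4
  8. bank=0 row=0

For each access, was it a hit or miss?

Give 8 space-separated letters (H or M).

Acc 1: bank0 row4 -> MISS (open row4); precharges=0
Acc 2: bank0 row4 -> HIT
Acc 3: bank1 row2 -> MISS (open row2); precharges=0
Acc 4: bank0 row2 -> MISS (open row2); precharges=1
Acc 5: bank1 row3 -> MISS (open row3); precharges=2
Acc 6: bank0 row2 -> HIT
Acc 7: bank1 row4 -> MISS (open row4); precharges=3
Acc 8: bank0 row0 -> MISS (open row0); precharges=4

Answer: M H M M M H M M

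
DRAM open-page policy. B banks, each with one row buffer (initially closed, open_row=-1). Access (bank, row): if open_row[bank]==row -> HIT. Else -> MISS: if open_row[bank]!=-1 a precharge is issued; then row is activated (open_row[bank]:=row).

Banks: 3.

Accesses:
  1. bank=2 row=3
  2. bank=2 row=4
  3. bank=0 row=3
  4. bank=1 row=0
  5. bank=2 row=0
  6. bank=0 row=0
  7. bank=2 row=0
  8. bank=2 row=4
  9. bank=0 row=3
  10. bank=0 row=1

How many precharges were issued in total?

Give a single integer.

Acc 1: bank2 row3 -> MISS (open row3); precharges=0
Acc 2: bank2 row4 -> MISS (open row4); precharges=1
Acc 3: bank0 row3 -> MISS (open row3); precharges=1
Acc 4: bank1 row0 -> MISS (open row0); precharges=1
Acc 5: bank2 row0 -> MISS (open row0); precharges=2
Acc 6: bank0 row0 -> MISS (open row0); precharges=3
Acc 7: bank2 row0 -> HIT
Acc 8: bank2 row4 -> MISS (open row4); precharges=4
Acc 9: bank0 row3 -> MISS (open row3); precharges=5
Acc 10: bank0 row1 -> MISS (open row1); precharges=6

Answer: 6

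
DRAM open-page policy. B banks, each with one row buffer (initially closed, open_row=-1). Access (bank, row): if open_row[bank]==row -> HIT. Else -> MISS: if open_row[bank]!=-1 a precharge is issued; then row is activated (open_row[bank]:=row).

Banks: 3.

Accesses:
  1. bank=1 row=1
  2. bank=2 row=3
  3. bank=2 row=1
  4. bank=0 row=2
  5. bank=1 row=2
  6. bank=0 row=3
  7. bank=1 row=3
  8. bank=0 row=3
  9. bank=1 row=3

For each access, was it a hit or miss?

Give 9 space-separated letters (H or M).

Acc 1: bank1 row1 -> MISS (open row1); precharges=0
Acc 2: bank2 row3 -> MISS (open row3); precharges=0
Acc 3: bank2 row1 -> MISS (open row1); precharges=1
Acc 4: bank0 row2 -> MISS (open row2); precharges=1
Acc 5: bank1 row2 -> MISS (open row2); precharges=2
Acc 6: bank0 row3 -> MISS (open row3); precharges=3
Acc 7: bank1 row3 -> MISS (open row3); precharges=4
Acc 8: bank0 row3 -> HIT
Acc 9: bank1 row3 -> HIT

Answer: M M M M M M M H H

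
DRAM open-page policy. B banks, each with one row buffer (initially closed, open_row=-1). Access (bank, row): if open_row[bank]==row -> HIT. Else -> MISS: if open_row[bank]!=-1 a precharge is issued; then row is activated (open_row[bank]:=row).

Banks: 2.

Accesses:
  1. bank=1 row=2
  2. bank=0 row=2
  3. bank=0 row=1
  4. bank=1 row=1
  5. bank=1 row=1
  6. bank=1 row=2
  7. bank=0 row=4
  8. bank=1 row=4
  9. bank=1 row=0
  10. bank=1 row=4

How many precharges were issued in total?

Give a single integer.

Answer: 7

Derivation:
Acc 1: bank1 row2 -> MISS (open row2); precharges=0
Acc 2: bank0 row2 -> MISS (open row2); precharges=0
Acc 3: bank0 row1 -> MISS (open row1); precharges=1
Acc 4: bank1 row1 -> MISS (open row1); precharges=2
Acc 5: bank1 row1 -> HIT
Acc 6: bank1 row2 -> MISS (open row2); precharges=3
Acc 7: bank0 row4 -> MISS (open row4); precharges=4
Acc 8: bank1 row4 -> MISS (open row4); precharges=5
Acc 9: bank1 row0 -> MISS (open row0); precharges=6
Acc 10: bank1 row4 -> MISS (open row4); precharges=7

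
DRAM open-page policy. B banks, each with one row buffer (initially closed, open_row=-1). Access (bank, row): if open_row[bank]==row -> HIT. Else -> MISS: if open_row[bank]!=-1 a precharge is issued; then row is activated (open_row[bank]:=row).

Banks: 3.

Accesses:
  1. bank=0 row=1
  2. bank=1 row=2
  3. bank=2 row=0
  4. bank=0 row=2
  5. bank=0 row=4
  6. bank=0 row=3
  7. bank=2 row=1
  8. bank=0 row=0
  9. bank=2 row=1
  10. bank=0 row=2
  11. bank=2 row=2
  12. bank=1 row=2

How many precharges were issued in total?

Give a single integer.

Answer: 7

Derivation:
Acc 1: bank0 row1 -> MISS (open row1); precharges=0
Acc 2: bank1 row2 -> MISS (open row2); precharges=0
Acc 3: bank2 row0 -> MISS (open row0); precharges=0
Acc 4: bank0 row2 -> MISS (open row2); precharges=1
Acc 5: bank0 row4 -> MISS (open row4); precharges=2
Acc 6: bank0 row3 -> MISS (open row3); precharges=3
Acc 7: bank2 row1 -> MISS (open row1); precharges=4
Acc 8: bank0 row0 -> MISS (open row0); precharges=5
Acc 9: bank2 row1 -> HIT
Acc 10: bank0 row2 -> MISS (open row2); precharges=6
Acc 11: bank2 row2 -> MISS (open row2); precharges=7
Acc 12: bank1 row2 -> HIT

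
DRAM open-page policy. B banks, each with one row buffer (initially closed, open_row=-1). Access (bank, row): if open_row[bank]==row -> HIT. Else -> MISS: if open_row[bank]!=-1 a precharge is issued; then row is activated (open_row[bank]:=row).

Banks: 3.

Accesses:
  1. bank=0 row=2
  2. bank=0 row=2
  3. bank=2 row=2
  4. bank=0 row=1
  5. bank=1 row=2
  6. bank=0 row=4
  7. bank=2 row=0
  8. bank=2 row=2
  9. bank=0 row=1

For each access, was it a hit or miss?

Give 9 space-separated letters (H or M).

Acc 1: bank0 row2 -> MISS (open row2); precharges=0
Acc 2: bank0 row2 -> HIT
Acc 3: bank2 row2 -> MISS (open row2); precharges=0
Acc 4: bank0 row1 -> MISS (open row1); precharges=1
Acc 5: bank1 row2 -> MISS (open row2); precharges=1
Acc 6: bank0 row4 -> MISS (open row4); precharges=2
Acc 7: bank2 row0 -> MISS (open row0); precharges=3
Acc 8: bank2 row2 -> MISS (open row2); precharges=4
Acc 9: bank0 row1 -> MISS (open row1); precharges=5

Answer: M H M M M M M M M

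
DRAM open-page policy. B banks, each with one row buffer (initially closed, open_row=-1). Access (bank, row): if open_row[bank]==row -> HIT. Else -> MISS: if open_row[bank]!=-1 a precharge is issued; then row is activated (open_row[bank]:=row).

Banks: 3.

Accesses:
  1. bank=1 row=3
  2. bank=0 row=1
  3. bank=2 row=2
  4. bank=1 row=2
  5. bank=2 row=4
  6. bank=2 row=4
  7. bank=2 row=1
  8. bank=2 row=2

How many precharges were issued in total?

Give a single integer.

Answer: 4

Derivation:
Acc 1: bank1 row3 -> MISS (open row3); precharges=0
Acc 2: bank0 row1 -> MISS (open row1); precharges=0
Acc 3: bank2 row2 -> MISS (open row2); precharges=0
Acc 4: bank1 row2 -> MISS (open row2); precharges=1
Acc 5: bank2 row4 -> MISS (open row4); precharges=2
Acc 6: bank2 row4 -> HIT
Acc 7: bank2 row1 -> MISS (open row1); precharges=3
Acc 8: bank2 row2 -> MISS (open row2); precharges=4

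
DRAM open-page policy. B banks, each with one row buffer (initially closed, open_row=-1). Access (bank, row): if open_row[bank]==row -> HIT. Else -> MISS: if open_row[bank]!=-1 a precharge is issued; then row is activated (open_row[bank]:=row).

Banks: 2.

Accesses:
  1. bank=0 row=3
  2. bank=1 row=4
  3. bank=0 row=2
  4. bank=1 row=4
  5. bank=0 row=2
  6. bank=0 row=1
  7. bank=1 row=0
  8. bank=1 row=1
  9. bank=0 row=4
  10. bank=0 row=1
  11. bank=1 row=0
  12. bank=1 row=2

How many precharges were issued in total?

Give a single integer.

Acc 1: bank0 row3 -> MISS (open row3); precharges=0
Acc 2: bank1 row4 -> MISS (open row4); precharges=0
Acc 3: bank0 row2 -> MISS (open row2); precharges=1
Acc 4: bank1 row4 -> HIT
Acc 5: bank0 row2 -> HIT
Acc 6: bank0 row1 -> MISS (open row1); precharges=2
Acc 7: bank1 row0 -> MISS (open row0); precharges=3
Acc 8: bank1 row1 -> MISS (open row1); precharges=4
Acc 9: bank0 row4 -> MISS (open row4); precharges=5
Acc 10: bank0 row1 -> MISS (open row1); precharges=6
Acc 11: bank1 row0 -> MISS (open row0); precharges=7
Acc 12: bank1 row2 -> MISS (open row2); precharges=8

Answer: 8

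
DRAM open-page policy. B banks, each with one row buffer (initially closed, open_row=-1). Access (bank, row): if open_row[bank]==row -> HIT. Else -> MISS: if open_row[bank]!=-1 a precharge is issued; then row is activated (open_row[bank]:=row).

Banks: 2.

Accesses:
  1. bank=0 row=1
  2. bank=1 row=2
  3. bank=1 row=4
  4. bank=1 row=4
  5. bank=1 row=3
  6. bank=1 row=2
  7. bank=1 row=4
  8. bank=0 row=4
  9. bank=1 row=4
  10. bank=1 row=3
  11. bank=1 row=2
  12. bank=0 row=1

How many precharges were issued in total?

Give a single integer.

Acc 1: bank0 row1 -> MISS (open row1); precharges=0
Acc 2: bank1 row2 -> MISS (open row2); precharges=0
Acc 3: bank1 row4 -> MISS (open row4); precharges=1
Acc 4: bank1 row4 -> HIT
Acc 5: bank1 row3 -> MISS (open row3); precharges=2
Acc 6: bank1 row2 -> MISS (open row2); precharges=3
Acc 7: bank1 row4 -> MISS (open row4); precharges=4
Acc 8: bank0 row4 -> MISS (open row4); precharges=5
Acc 9: bank1 row4 -> HIT
Acc 10: bank1 row3 -> MISS (open row3); precharges=6
Acc 11: bank1 row2 -> MISS (open row2); precharges=7
Acc 12: bank0 row1 -> MISS (open row1); precharges=8

Answer: 8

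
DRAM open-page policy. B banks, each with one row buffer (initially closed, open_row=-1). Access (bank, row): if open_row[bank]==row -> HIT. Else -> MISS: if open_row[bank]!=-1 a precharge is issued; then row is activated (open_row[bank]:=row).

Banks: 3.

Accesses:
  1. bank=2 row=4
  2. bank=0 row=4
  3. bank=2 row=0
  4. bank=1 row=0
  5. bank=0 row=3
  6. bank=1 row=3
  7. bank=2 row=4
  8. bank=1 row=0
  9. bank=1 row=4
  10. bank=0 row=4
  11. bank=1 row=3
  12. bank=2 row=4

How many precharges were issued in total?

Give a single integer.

Answer: 8

Derivation:
Acc 1: bank2 row4 -> MISS (open row4); precharges=0
Acc 2: bank0 row4 -> MISS (open row4); precharges=0
Acc 3: bank2 row0 -> MISS (open row0); precharges=1
Acc 4: bank1 row0 -> MISS (open row0); precharges=1
Acc 5: bank0 row3 -> MISS (open row3); precharges=2
Acc 6: bank1 row3 -> MISS (open row3); precharges=3
Acc 7: bank2 row4 -> MISS (open row4); precharges=4
Acc 8: bank1 row0 -> MISS (open row0); precharges=5
Acc 9: bank1 row4 -> MISS (open row4); precharges=6
Acc 10: bank0 row4 -> MISS (open row4); precharges=7
Acc 11: bank1 row3 -> MISS (open row3); precharges=8
Acc 12: bank2 row4 -> HIT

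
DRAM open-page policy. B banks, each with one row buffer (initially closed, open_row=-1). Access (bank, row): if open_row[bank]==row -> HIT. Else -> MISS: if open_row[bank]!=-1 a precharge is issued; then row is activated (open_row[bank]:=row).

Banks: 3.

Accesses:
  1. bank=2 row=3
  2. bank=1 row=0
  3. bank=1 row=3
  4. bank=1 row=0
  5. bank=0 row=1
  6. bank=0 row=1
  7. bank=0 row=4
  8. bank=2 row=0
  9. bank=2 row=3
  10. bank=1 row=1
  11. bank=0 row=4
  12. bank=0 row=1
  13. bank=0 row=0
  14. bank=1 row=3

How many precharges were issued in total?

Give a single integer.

Acc 1: bank2 row3 -> MISS (open row3); precharges=0
Acc 2: bank1 row0 -> MISS (open row0); precharges=0
Acc 3: bank1 row3 -> MISS (open row3); precharges=1
Acc 4: bank1 row0 -> MISS (open row0); precharges=2
Acc 5: bank0 row1 -> MISS (open row1); precharges=2
Acc 6: bank0 row1 -> HIT
Acc 7: bank0 row4 -> MISS (open row4); precharges=3
Acc 8: bank2 row0 -> MISS (open row0); precharges=4
Acc 9: bank2 row3 -> MISS (open row3); precharges=5
Acc 10: bank1 row1 -> MISS (open row1); precharges=6
Acc 11: bank0 row4 -> HIT
Acc 12: bank0 row1 -> MISS (open row1); precharges=7
Acc 13: bank0 row0 -> MISS (open row0); precharges=8
Acc 14: bank1 row3 -> MISS (open row3); precharges=9

Answer: 9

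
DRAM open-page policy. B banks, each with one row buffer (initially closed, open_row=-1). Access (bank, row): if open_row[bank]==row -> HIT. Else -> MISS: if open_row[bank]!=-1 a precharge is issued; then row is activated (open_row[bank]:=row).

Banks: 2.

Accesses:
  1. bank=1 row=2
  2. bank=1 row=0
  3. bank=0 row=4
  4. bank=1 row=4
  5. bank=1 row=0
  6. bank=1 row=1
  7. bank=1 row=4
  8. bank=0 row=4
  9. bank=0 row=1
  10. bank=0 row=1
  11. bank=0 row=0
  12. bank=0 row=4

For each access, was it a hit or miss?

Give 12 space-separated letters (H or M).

Acc 1: bank1 row2 -> MISS (open row2); precharges=0
Acc 2: bank1 row0 -> MISS (open row0); precharges=1
Acc 3: bank0 row4 -> MISS (open row4); precharges=1
Acc 4: bank1 row4 -> MISS (open row4); precharges=2
Acc 5: bank1 row0 -> MISS (open row0); precharges=3
Acc 6: bank1 row1 -> MISS (open row1); precharges=4
Acc 7: bank1 row4 -> MISS (open row4); precharges=5
Acc 8: bank0 row4 -> HIT
Acc 9: bank0 row1 -> MISS (open row1); precharges=6
Acc 10: bank0 row1 -> HIT
Acc 11: bank0 row0 -> MISS (open row0); precharges=7
Acc 12: bank0 row4 -> MISS (open row4); precharges=8

Answer: M M M M M M M H M H M M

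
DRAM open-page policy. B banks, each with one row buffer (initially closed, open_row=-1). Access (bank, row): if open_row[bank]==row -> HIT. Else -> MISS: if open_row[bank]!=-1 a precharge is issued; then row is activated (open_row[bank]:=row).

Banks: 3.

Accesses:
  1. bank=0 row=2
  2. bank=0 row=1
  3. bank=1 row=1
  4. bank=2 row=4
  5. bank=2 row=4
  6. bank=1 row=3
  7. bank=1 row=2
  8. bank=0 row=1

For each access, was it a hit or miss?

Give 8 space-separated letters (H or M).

Acc 1: bank0 row2 -> MISS (open row2); precharges=0
Acc 2: bank0 row1 -> MISS (open row1); precharges=1
Acc 3: bank1 row1 -> MISS (open row1); precharges=1
Acc 4: bank2 row4 -> MISS (open row4); precharges=1
Acc 5: bank2 row4 -> HIT
Acc 6: bank1 row3 -> MISS (open row3); precharges=2
Acc 7: bank1 row2 -> MISS (open row2); precharges=3
Acc 8: bank0 row1 -> HIT

Answer: M M M M H M M H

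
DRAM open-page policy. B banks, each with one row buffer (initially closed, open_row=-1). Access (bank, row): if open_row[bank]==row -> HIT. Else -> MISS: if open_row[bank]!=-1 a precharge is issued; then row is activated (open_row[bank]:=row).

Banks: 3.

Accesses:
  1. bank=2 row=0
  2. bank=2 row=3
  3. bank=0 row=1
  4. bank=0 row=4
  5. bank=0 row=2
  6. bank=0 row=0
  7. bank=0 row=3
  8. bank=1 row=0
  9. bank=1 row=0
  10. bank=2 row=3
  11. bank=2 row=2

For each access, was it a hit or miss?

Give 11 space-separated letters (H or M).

Acc 1: bank2 row0 -> MISS (open row0); precharges=0
Acc 2: bank2 row3 -> MISS (open row3); precharges=1
Acc 3: bank0 row1 -> MISS (open row1); precharges=1
Acc 4: bank0 row4 -> MISS (open row4); precharges=2
Acc 5: bank0 row2 -> MISS (open row2); precharges=3
Acc 6: bank0 row0 -> MISS (open row0); precharges=4
Acc 7: bank0 row3 -> MISS (open row3); precharges=5
Acc 8: bank1 row0 -> MISS (open row0); precharges=5
Acc 9: bank1 row0 -> HIT
Acc 10: bank2 row3 -> HIT
Acc 11: bank2 row2 -> MISS (open row2); precharges=6

Answer: M M M M M M M M H H M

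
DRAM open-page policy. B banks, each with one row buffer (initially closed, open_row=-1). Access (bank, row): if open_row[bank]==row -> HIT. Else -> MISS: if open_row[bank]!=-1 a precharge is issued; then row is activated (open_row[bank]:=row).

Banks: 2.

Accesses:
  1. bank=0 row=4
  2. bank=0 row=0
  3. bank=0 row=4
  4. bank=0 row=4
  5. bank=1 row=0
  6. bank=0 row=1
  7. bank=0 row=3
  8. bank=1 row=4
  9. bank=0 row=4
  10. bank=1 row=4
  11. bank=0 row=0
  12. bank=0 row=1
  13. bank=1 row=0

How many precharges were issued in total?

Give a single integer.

Acc 1: bank0 row4 -> MISS (open row4); precharges=0
Acc 2: bank0 row0 -> MISS (open row0); precharges=1
Acc 3: bank0 row4 -> MISS (open row4); precharges=2
Acc 4: bank0 row4 -> HIT
Acc 5: bank1 row0 -> MISS (open row0); precharges=2
Acc 6: bank0 row1 -> MISS (open row1); precharges=3
Acc 7: bank0 row3 -> MISS (open row3); precharges=4
Acc 8: bank1 row4 -> MISS (open row4); precharges=5
Acc 9: bank0 row4 -> MISS (open row4); precharges=6
Acc 10: bank1 row4 -> HIT
Acc 11: bank0 row0 -> MISS (open row0); precharges=7
Acc 12: bank0 row1 -> MISS (open row1); precharges=8
Acc 13: bank1 row0 -> MISS (open row0); precharges=9

Answer: 9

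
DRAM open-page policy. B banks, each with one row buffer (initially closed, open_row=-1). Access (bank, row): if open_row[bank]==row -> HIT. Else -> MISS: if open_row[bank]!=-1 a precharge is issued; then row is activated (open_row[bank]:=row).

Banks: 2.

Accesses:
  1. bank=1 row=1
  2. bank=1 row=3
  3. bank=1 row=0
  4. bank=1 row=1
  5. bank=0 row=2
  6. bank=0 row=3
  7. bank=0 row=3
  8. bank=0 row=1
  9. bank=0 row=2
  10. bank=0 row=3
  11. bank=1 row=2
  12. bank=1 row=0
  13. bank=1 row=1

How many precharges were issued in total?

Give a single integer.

Answer: 10

Derivation:
Acc 1: bank1 row1 -> MISS (open row1); precharges=0
Acc 2: bank1 row3 -> MISS (open row3); precharges=1
Acc 3: bank1 row0 -> MISS (open row0); precharges=2
Acc 4: bank1 row1 -> MISS (open row1); precharges=3
Acc 5: bank0 row2 -> MISS (open row2); precharges=3
Acc 6: bank0 row3 -> MISS (open row3); precharges=4
Acc 7: bank0 row3 -> HIT
Acc 8: bank0 row1 -> MISS (open row1); precharges=5
Acc 9: bank0 row2 -> MISS (open row2); precharges=6
Acc 10: bank0 row3 -> MISS (open row3); precharges=7
Acc 11: bank1 row2 -> MISS (open row2); precharges=8
Acc 12: bank1 row0 -> MISS (open row0); precharges=9
Acc 13: bank1 row1 -> MISS (open row1); precharges=10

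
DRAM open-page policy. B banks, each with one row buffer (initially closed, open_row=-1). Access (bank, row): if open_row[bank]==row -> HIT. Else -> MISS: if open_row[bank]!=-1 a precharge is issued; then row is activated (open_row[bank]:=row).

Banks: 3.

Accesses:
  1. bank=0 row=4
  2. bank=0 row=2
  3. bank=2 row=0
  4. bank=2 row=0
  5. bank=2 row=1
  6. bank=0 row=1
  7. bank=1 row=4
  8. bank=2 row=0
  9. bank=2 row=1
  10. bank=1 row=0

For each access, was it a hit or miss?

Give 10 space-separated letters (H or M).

Acc 1: bank0 row4 -> MISS (open row4); precharges=0
Acc 2: bank0 row2 -> MISS (open row2); precharges=1
Acc 3: bank2 row0 -> MISS (open row0); precharges=1
Acc 4: bank2 row0 -> HIT
Acc 5: bank2 row1 -> MISS (open row1); precharges=2
Acc 6: bank0 row1 -> MISS (open row1); precharges=3
Acc 7: bank1 row4 -> MISS (open row4); precharges=3
Acc 8: bank2 row0 -> MISS (open row0); precharges=4
Acc 9: bank2 row1 -> MISS (open row1); precharges=5
Acc 10: bank1 row0 -> MISS (open row0); precharges=6

Answer: M M M H M M M M M M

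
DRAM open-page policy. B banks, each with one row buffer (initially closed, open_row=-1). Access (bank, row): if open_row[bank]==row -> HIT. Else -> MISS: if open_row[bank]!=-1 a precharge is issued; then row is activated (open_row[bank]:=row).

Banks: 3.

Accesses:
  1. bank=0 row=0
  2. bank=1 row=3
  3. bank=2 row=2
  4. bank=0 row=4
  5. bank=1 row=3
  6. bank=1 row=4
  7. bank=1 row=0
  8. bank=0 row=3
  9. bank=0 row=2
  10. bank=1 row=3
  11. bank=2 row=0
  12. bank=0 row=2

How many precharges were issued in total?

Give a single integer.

Answer: 7

Derivation:
Acc 1: bank0 row0 -> MISS (open row0); precharges=0
Acc 2: bank1 row3 -> MISS (open row3); precharges=0
Acc 3: bank2 row2 -> MISS (open row2); precharges=0
Acc 4: bank0 row4 -> MISS (open row4); precharges=1
Acc 5: bank1 row3 -> HIT
Acc 6: bank1 row4 -> MISS (open row4); precharges=2
Acc 7: bank1 row0 -> MISS (open row0); precharges=3
Acc 8: bank0 row3 -> MISS (open row3); precharges=4
Acc 9: bank0 row2 -> MISS (open row2); precharges=5
Acc 10: bank1 row3 -> MISS (open row3); precharges=6
Acc 11: bank2 row0 -> MISS (open row0); precharges=7
Acc 12: bank0 row2 -> HIT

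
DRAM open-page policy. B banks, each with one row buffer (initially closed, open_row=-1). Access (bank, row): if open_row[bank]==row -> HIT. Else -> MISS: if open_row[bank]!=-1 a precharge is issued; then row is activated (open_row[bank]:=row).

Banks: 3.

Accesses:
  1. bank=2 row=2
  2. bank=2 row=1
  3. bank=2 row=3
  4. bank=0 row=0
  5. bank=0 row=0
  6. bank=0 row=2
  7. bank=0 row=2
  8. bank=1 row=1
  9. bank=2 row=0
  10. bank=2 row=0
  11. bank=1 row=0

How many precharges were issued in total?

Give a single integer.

Answer: 5

Derivation:
Acc 1: bank2 row2 -> MISS (open row2); precharges=0
Acc 2: bank2 row1 -> MISS (open row1); precharges=1
Acc 3: bank2 row3 -> MISS (open row3); precharges=2
Acc 4: bank0 row0 -> MISS (open row0); precharges=2
Acc 5: bank0 row0 -> HIT
Acc 6: bank0 row2 -> MISS (open row2); precharges=3
Acc 7: bank0 row2 -> HIT
Acc 8: bank1 row1 -> MISS (open row1); precharges=3
Acc 9: bank2 row0 -> MISS (open row0); precharges=4
Acc 10: bank2 row0 -> HIT
Acc 11: bank1 row0 -> MISS (open row0); precharges=5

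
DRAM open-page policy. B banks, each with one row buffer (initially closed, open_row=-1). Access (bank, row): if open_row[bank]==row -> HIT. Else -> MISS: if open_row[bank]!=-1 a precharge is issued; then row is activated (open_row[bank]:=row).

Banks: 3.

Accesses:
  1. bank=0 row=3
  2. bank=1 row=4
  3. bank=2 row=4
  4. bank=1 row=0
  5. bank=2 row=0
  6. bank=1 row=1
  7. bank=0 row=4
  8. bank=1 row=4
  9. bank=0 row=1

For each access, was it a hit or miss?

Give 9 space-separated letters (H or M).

Acc 1: bank0 row3 -> MISS (open row3); precharges=0
Acc 2: bank1 row4 -> MISS (open row4); precharges=0
Acc 3: bank2 row4 -> MISS (open row4); precharges=0
Acc 4: bank1 row0 -> MISS (open row0); precharges=1
Acc 5: bank2 row0 -> MISS (open row0); precharges=2
Acc 6: bank1 row1 -> MISS (open row1); precharges=3
Acc 7: bank0 row4 -> MISS (open row4); precharges=4
Acc 8: bank1 row4 -> MISS (open row4); precharges=5
Acc 9: bank0 row1 -> MISS (open row1); precharges=6

Answer: M M M M M M M M M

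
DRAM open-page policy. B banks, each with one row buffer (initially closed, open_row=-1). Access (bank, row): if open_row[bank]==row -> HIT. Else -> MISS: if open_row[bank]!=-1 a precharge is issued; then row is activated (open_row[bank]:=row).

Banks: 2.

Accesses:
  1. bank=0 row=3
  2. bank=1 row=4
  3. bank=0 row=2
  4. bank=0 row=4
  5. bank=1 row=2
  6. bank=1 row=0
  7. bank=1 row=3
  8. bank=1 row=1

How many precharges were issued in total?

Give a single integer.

Answer: 6

Derivation:
Acc 1: bank0 row3 -> MISS (open row3); precharges=0
Acc 2: bank1 row4 -> MISS (open row4); precharges=0
Acc 3: bank0 row2 -> MISS (open row2); precharges=1
Acc 4: bank0 row4 -> MISS (open row4); precharges=2
Acc 5: bank1 row2 -> MISS (open row2); precharges=3
Acc 6: bank1 row0 -> MISS (open row0); precharges=4
Acc 7: bank1 row3 -> MISS (open row3); precharges=5
Acc 8: bank1 row1 -> MISS (open row1); precharges=6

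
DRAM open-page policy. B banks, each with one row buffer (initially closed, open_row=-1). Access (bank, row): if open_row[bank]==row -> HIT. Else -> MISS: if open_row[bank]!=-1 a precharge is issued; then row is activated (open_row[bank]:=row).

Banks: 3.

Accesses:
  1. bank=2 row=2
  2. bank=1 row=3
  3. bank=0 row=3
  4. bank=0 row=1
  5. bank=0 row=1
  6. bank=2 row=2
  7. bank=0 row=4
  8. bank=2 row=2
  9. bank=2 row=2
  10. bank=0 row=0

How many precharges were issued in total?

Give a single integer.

Acc 1: bank2 row2 -> MISS (open row2); precharges=0
Acc 2: bank1 row3 -> MISS (open row3); precharges=0
Acc 3: bank0 row3 -> MISS (open row3); precharges=0
Acc 4: bank0 row1 -> MISS (open row1); precharges=1
Acc 5: bank0 row1 -> HIT
Acc 6: bank2 row2 -> HIT
Acc 7: bank0 row4 -> MISS (open row4); precharges=2
Acc 8: bank2 row2 -> HIT
Acc 9: bank2 row2 -> HIT
Acc 10: bank0 row0 -> MISS (open row0); precharges=3

Answer: 3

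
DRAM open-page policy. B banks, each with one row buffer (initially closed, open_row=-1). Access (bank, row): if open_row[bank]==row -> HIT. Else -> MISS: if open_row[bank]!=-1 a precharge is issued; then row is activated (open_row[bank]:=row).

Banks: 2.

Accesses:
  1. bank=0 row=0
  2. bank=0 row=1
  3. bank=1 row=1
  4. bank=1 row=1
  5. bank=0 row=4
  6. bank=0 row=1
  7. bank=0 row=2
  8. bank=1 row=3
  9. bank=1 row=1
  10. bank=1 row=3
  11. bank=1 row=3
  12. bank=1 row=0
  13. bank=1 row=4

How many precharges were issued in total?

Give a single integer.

Answer: 9

Derivation:
Acc 1: bank0 row0 -> MISS (open row0); precharges=0
Acc 2: bank0 row1 -> MISS (open row1); precharges=1
Acc 3: bank1 row1 -> MISS (open row1); precharges=1
Acc 4: bank1 row1 -> HIT
Acc 5: bank0 row4 -> MISS (open row4); precharges=2
Acc 6: bank0 row1 -> MISS (open row1); precharges=3
Acc 7: bank0 row2 -> MISS (open row2); precharges=4
Acc 8: bank1 row3 -> MISS (open row3); precharges=5
Acc 9: bank1 row1 -> MISS (open row1); precharges=6
Acc 10: bank1 row3 -> MISS (open row3); precharges=7
Acc 11: bank1 row3 -> HIT
Acc 12: bank1 row0 -> MISS (open row0); precharges=8
Acc 13: bank1 row4 -> MISS (open row4); precharges=9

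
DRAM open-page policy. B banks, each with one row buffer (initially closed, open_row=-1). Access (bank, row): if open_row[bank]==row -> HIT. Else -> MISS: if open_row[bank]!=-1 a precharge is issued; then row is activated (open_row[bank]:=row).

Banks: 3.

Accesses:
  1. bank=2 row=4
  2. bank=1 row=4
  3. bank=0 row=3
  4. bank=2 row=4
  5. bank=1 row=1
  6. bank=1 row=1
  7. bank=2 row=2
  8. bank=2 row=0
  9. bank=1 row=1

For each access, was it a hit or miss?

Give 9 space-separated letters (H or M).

Acc 1: bank2 row4 -> MISS (open row4); precharges=0
Acc 2: bank1 row4 -> MISS (open row4); precharges=0
Acc 3: bank0 row3 -> MISS (open row3); precharges=0
Acc 4: bank2 row4 -> HIT
Acc 5: bank1 row1 -> MISS (open row1); precharges=1
Acc 6: bank1 row1 -> HIT
Acc 7: bank2 row2 -> MISS (open row2); precharges=2
Acc 8: bank2 row0 -> MISS (open row0); precharges=3
Acc 9: bank1 row1 -> HIT

Answer: M M M H M H M M H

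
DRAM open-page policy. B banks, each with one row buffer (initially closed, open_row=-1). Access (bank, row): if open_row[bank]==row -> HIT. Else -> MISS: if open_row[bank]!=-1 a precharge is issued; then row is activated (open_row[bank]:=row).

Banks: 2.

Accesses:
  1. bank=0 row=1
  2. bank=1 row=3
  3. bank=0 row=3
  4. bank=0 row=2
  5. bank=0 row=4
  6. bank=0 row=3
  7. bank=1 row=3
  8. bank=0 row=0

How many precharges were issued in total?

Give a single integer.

Answer: 5

Derivation:
Acc 1: bank0 row1 -> MISS (open row1); precharges=0
Acc 2: bank1 row3 -> MISS (open row3); precharges=0
Acc 3: bank0 row3 -> MISS (open row3); precharges=1
Acc 4: bank0 row2 -> MISS (open row2); precharges=2
Acc 5: bank0 row4 -> MISS (open row4); precharges=3
Acc 6: bank0 row3 -> MISS (open row3); precharges=4
Acc 7: bank1 row3 -> HIT
Acc 8: bank0 row0 -> MISS (open row0); precharges=5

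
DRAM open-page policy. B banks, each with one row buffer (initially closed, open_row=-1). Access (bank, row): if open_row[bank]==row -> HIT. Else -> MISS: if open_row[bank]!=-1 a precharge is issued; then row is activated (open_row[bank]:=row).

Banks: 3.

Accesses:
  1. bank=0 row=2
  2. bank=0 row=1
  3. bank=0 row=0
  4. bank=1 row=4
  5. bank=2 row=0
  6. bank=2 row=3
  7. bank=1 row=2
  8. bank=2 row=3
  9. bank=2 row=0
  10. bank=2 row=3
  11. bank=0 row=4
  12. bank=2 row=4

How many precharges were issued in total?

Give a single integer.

Acc 1: bank0 row2 -> MISS (open row2); precharges=0
Acc 2: bank0 row1 -> MISS (open row1); precharges=1
Acc 3: bank0 row0 -> MISS (open row0); precharges=2
Acc 4: bank1 row4 -> MISS (open row4); precharges=2
Acc 5: bank2 row0 -> MISS (open row0); precharges=2
Acc 6: bank2 row3 -> MISS (open row3); precharges=3
Acc 7: bank1 row2 -> MISS (open row2); precharges=4
Acc 8: bank2 row3 -> HIT
Acc 9: bank2 row0 -> MISS (open row0); precharges=5
Acc 10: bank2 row3 -> MISS (open row3); precharges=6
Acc 11: bank0 row4 -> MISS (open row4); precharges=7
Acc 12: bank2 row4 -> MISS (open row4); precharges=8

Answer: 8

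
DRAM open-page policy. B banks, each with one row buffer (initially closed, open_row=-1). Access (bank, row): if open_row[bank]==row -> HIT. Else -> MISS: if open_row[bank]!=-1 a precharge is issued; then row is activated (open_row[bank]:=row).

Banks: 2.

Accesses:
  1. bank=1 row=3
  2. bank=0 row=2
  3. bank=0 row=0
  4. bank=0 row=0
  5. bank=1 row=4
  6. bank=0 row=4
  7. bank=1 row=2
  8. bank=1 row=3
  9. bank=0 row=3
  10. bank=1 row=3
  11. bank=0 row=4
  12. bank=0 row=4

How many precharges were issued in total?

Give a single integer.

Acc 1: bank1 row3 -> MISS (open row3); precharges=0
Acc 2: bank0 row2 -> MISS (open row2); precharges=0
Acc 3: bank0 row0 -> MISS (open row0); precharges=1
Acc 4: bank0 row0 -> HIT
Acc 5: bank1 row4 -> MISS (open row4); precharges=2
Acc 6: bank0 row4 -> MISS (open row4); precharges=3
Acc 7: bank1 row2 -> MISS (open row2); precharges=4
Acc 8: bank1 row3 -> MISS (open row3); precharges=5
Acc 9: bank0 row3 -> MISS (open row3); precharges=6
Acc 10: bank1 row3 -> HIT
Acc 11: bank0 row4 -> MISS (open row4); precharges=7
Acc 12: bank0 row4 -> HIT

Answer: 7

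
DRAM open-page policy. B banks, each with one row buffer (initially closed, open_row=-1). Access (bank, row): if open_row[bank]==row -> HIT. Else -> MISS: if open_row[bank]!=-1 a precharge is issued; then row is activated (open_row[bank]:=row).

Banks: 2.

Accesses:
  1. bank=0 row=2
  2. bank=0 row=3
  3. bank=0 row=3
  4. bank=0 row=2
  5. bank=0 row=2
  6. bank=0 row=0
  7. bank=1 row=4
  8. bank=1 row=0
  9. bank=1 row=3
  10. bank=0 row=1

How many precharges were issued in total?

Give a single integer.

Answer: 6

Derivation:
Acc 1: bank0 row2 -> MISS (open row2); precharges=0
Acc 2: bank0 row3 -> MISS (open row3); precharges=1
Acc 3: bank0 row3 -> HIT
Acc 4: bank0 row2 -> MISS (open row2); precharges=2
Acc 5: bank0 row2 -> HIT
Acc 6: bank0 row0 -> MISS (open row0); precharges=3
Acc 7: bank1 row4 -> MISS (open row4); precharges=3
Acc 8: bank1 row0 -> MISS (open row0); precharges=4
Acc 9: bank1 row3 -> MISS (open row3); precharges=5
Acc 10: bank0 row1 -> MISS (open row1); precharges=6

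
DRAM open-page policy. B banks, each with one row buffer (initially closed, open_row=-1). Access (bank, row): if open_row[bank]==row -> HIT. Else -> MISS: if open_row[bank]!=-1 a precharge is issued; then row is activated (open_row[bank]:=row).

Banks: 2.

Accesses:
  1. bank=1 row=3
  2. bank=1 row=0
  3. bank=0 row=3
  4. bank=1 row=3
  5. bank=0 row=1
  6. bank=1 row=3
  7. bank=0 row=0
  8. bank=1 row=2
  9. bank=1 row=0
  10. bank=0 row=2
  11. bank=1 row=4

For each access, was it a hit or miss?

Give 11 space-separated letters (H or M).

Answer: M M M M M H M M M M M

Derivation:
Acc 1: bank1 row3 -> MISS (open row3); precharges=0
Acc 2: bank1 row0 -> MISS (open row0); precharges=1
Acc 3: bank0 row3 -> MISS (open row3); precharges=1
Acc 4: bank1 row3 -> MISS (open row3); precharges=2
Acc 5: bank0 row1 -> MISS (open row1); precharges=3
Acc 6: bank1 row3 -> HIT
Acc 7: bank0 row0 -> MISS (open row0); precharges=4
Acc 8: bank1 row2 -> MISS (open row2); precharges=5
Acc 9: bank1 row0 -> MISS (open row0); precharges=6
Acc 10: bank0 row2 -> MISS (open row2); precharges=7
Acc 11: bank1 row4 -> MISS (open row4); precharges=8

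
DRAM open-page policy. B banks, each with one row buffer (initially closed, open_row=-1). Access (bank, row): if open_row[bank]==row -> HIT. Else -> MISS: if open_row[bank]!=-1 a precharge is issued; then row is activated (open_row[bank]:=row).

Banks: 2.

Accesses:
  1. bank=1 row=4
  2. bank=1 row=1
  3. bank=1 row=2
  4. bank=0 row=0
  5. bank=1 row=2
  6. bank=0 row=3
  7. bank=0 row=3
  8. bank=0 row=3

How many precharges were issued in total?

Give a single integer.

Acc 1: bank1 row4 -> MISS (open row4); precharges=0
Acc 2: bank1 row1 -> MISS (open row1); precharges=1
Acc 3: bank1 row2 -> MISS (open row2); precharges=2
Acc 4: bank0 row0 -> MISS (open row0); precharges=2
Acc 5: bank1 row2 -> HIT
Acc 6: bank0 row3 -> MISS (open row3); precharges=3
Acc 7: bank0 row3 -> HIT
Acc 8: bank0 row3 -> HIT

Answer: 3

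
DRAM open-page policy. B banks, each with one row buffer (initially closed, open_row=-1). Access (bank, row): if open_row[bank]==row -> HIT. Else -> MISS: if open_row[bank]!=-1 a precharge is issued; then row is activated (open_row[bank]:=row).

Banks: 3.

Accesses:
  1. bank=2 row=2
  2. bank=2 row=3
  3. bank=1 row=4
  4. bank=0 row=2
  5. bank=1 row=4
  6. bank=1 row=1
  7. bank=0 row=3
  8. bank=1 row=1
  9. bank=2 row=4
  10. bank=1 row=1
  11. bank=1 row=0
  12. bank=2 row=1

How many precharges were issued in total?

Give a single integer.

Answer: 6

Derivation:
Acc 1: bank2 row2 -> MISS (open row2); precharges=0
Acc 2: bank2 row3 -> MISS (open row3); precharges=1
Acc 3: bank1 row4 -> MISS (open row4); precharges=1
Acc 4: bank0 row2 -> MISS (open row2); precharges=1
Acc 5: bank1 row4 -> HIT
Acc 6: bank1 row1 -> MISS (open row1); precharges=2
Acc 7: bank0 row3 -> MISS (open row3); precharges=3
Acc 8: bank1 row1 -> HIT
Acc 9: bank2 row4 -> MISS (open row4); precharges=4
Acc 10: bank1 row1 -> HIT
Acc 11: bank1 row0 -> MISS (open row0); precharges=5
Acc 12: bank2 row1 -> MISS (open row1); precharges=6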